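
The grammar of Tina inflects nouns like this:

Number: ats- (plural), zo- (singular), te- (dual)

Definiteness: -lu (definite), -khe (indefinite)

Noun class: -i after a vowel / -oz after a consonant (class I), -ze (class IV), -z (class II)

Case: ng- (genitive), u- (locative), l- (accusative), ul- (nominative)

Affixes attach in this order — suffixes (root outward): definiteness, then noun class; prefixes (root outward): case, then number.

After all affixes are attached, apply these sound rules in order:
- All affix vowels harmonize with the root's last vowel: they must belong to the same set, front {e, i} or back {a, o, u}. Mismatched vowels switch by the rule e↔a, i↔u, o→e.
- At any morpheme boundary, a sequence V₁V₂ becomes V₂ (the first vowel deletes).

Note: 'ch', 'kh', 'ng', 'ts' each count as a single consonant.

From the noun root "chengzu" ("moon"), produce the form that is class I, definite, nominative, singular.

zulchengzulu

Attach definiteness definite -lu → chengzulu.
Attach case nominative ul- → ulchengzulu.
Attach number singular zo- → zoulchengzulu.
Attach noun class class I -i (after vowel 'u') → zoulchengzului.
Apply vowel harmony: zoulchengzului → zoulchengzuluu.
Apply vowel deletion: zoulchengzuluu → zulchengzulu.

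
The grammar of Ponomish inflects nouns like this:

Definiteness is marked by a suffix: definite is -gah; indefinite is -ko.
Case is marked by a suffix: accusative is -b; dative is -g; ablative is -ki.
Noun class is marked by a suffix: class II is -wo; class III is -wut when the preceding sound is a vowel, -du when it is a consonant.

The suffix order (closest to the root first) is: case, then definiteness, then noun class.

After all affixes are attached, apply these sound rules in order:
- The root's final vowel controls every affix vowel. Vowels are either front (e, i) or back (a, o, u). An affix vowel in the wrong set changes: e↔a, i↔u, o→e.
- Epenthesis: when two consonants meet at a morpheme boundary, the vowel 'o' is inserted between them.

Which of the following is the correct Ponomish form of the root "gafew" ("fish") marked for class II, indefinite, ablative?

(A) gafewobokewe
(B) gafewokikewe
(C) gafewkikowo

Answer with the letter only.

Attach case ablative -ki → gafewki.
Attach definiteness indefinite -ko → gafewkiko.
Attach noun class class II -wo → gafewkikowo.
Apply vowel harmony: gafewkikowo → gafewkikewe.
Apply epenthesis: gafewkikewe → gafewokikewe.
So the correct form is gafewokikewe, option (B).
(A) gafewobokewe is wrong: it uses accusative instead of ablative for case.
(C) gafewkikowo is wrong: it fails to apply the sound rule(s).

B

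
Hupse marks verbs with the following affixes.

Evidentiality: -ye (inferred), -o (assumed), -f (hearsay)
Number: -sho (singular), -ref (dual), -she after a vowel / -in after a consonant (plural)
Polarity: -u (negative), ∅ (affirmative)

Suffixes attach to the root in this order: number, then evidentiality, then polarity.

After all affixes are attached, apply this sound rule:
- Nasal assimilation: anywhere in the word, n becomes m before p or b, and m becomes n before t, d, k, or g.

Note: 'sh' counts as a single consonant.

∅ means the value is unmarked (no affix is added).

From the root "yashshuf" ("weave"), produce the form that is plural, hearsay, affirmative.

Attach number plural -in (after consonant 'f') → yashshufin.
Attach evidentiality hearsay -f → yashshufinf.
polarity = affirmative: zero marking, form stays yashshufinf.
Nasal assimilation: no change.

yashshufinf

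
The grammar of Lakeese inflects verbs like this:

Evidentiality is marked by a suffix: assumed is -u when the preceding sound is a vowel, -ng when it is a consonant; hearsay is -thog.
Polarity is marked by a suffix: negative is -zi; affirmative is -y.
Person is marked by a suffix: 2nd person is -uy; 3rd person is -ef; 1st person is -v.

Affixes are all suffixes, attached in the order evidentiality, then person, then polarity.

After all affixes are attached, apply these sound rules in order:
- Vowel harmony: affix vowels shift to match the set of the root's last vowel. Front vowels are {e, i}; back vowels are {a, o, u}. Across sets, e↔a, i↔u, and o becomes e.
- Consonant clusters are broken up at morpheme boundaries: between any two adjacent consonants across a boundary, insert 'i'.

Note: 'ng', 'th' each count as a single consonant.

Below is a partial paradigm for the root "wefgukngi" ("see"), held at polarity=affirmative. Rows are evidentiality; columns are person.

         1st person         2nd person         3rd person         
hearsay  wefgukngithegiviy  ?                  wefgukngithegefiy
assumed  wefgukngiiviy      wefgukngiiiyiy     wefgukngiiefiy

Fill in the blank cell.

Attach evidentiality hearsay -thog → wefgukngithog.
Attach person 2nd person -uy → wefgukngithoguy.
Attach polarity affirmative -y → wefgukngithoguyy.
Apply vowel harmony: wefgukngithoguyy → wefgukngithegiyy.
Apply epenthesis: wefgukngithegiyy → wefgukngithegiyiy.

wefgukngithegiyiy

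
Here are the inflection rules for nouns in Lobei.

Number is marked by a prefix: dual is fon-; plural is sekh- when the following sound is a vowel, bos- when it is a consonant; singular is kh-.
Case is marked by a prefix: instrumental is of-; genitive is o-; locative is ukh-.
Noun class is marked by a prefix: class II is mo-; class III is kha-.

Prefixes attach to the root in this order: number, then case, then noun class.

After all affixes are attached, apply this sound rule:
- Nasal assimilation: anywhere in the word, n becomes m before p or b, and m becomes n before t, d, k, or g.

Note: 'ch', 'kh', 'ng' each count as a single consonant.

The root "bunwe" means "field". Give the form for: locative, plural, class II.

moukhbosbunwe

Attach number plural bos- (before consonant 'b') → bosbunwe.
Attach case locative ukh- → ukhbosbunwe.
Attach noun class class II mo- → moukhbosbunwe.
Nasal assimilation: no change.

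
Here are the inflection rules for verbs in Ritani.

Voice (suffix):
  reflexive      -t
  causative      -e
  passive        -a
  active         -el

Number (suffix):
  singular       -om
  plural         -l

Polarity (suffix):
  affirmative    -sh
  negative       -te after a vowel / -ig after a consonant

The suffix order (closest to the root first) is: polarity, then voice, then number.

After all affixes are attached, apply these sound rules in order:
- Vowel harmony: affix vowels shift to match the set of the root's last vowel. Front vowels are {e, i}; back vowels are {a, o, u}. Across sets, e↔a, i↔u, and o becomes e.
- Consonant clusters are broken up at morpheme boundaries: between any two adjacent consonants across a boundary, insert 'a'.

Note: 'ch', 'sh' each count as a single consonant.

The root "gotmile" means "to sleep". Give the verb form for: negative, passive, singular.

gotmileteeem

Attach polarity negative -te (after vowel 'e') → gotmilete.
Attach voice passive -a → gotmiletea.
Attach number singular -om → gotmileteaom.
Apply vowel harmony: gotmileteaom → gotmileteeem.
Epenthesis: no change.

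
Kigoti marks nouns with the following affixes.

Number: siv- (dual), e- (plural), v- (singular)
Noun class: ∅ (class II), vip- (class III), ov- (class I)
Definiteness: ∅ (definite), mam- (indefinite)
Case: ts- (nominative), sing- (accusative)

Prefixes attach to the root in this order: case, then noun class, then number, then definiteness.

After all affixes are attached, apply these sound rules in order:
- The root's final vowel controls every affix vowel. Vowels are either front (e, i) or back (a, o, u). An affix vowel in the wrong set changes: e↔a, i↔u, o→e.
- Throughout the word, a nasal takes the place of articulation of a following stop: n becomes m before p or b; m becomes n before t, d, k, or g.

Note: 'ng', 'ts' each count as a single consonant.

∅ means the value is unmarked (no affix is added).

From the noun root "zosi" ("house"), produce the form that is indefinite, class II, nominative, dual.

Attach case nominative ts- → tszosi.
noun class = class II: zero marking, form stays tszosi.
Attach number dual siv- → sivtszosi.
Attach definiteness indefinite mam- → mamsivtszosi.
Apply vowel harmony: mamsivtszosi → memsivtszosi.
Nasal assimilation: no change.

memsivtszosi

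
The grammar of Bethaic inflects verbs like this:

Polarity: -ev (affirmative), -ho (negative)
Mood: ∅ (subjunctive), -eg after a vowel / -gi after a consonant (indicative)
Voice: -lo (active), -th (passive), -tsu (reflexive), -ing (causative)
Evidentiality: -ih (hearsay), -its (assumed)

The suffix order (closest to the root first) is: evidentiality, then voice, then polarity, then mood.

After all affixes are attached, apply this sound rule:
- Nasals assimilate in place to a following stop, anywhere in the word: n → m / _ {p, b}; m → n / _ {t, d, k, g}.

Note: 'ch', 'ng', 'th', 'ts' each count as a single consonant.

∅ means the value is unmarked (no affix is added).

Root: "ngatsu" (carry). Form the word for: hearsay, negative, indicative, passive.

Attach evidentiality hearsay -ih → ngatsuih.
Attach voice passive -th → ngatsuihth.
Attach polarity negative -ho → ngatsuihthho.
Attach mood indicative -eg (after vowel 'o') → ngatsuihthhoeg.
Nasal assimilation: no change.

ngatsuihthhoeg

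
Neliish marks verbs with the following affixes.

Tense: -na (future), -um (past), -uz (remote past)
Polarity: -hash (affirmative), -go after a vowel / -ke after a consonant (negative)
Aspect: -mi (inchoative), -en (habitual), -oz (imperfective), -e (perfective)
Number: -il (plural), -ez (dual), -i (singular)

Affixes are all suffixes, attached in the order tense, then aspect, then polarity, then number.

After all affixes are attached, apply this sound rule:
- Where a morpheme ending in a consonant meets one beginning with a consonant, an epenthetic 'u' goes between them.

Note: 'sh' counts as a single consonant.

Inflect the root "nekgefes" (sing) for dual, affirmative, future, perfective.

Attach tense future -na → nekgefesna.
Attach aspect perfective -e → nekgefesnae.
Attach polarity affirmative -hash → nekgefesnaehash.
Attach number dual -ez → nekgefesnaehashez.
Apply epenthesis: nekgefesnaehashez → nekgefesunaehashez.

nekgefesunaehashez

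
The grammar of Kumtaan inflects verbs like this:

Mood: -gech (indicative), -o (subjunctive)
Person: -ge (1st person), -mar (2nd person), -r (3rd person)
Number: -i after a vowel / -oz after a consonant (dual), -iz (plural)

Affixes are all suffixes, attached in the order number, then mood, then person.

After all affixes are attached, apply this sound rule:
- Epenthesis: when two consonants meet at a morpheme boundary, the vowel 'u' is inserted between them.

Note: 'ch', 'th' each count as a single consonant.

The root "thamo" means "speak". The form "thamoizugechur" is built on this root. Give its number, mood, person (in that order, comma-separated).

Segment: thamo-iz-gech-r.
number: -iz → plural.
mood: -gech → indicative.
person: -r → 3rd person.

plural, indicative, 3rd person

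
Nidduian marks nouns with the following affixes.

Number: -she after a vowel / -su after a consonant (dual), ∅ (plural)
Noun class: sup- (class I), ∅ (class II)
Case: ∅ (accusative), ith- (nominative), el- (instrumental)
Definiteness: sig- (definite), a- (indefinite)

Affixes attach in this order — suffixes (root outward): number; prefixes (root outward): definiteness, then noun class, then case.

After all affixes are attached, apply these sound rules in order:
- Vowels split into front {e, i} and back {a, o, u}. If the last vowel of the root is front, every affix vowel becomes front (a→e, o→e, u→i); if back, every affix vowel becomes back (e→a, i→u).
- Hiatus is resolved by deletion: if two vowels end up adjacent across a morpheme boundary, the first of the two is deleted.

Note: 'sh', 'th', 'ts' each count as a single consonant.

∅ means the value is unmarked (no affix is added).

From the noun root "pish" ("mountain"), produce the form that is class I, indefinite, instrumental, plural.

Attach definiteness indefinite a- → apish.
Attach noun class class I sup- → supapish.
Attach case instrumental el- → elsupapish.
number = plural: zero marking, form stays elsupapish.
Apply vowel harmony: elsupapish → elsipepish.
Vowel deletion: no change.

elsipepish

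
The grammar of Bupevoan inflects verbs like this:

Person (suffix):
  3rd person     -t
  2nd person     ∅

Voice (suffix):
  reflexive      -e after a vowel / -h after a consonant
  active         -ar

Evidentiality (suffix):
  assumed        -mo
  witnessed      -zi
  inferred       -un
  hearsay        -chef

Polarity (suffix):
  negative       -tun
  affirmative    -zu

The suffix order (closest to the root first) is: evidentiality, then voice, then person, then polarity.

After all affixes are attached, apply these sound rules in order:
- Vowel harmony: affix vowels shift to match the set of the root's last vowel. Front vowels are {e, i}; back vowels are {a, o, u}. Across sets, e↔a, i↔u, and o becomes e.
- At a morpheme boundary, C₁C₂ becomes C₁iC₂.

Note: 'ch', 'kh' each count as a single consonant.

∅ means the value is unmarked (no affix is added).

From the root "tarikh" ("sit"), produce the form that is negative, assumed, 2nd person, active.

Attach evidentiality assumed -mo → tarikhmo.
Attach voice active -ar → tarikhmoar.
person = 2nd person: zero marking, form stays tarikhmoar.
Attach polarity negative -tun → tarikhmoartun.
Apply vowel harmony: tarikhmoartun → tarikhmeertin.
Apply epenthesis: tarikhmeertin → tarikhimeeritin.

tarikhimeeritin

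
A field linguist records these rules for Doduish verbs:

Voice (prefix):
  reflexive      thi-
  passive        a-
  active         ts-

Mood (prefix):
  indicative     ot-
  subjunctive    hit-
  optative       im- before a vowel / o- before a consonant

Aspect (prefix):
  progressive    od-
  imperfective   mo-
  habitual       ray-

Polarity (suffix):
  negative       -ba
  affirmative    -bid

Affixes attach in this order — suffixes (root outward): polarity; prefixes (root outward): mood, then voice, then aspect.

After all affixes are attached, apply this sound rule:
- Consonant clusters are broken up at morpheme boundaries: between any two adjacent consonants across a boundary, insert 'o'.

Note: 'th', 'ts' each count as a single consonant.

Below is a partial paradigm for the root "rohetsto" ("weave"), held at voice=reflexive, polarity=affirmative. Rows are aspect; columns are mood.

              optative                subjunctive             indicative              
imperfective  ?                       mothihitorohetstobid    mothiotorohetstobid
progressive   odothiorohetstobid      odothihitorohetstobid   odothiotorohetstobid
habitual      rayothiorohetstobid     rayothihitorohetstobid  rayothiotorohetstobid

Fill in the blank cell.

mothiorohetstobid

Attach mood optative o- (before consonant 'r') → orohetsto.
Attach voice reflexive thi- → thiorohetsto.
Attach aspect imperfective mo- → mothiorohetsto.
Attach polarity affirmative -bid → mothiorohetstobid.
Epenthesis: no change.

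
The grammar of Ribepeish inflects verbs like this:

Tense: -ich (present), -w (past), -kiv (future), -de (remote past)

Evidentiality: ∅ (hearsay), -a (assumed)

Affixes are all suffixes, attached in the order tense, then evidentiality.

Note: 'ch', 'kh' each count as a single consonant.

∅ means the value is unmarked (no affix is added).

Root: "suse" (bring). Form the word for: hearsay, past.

susew

Attach tense past -w → susew.
evidentiality = hearsay: zero marking, form stays susew.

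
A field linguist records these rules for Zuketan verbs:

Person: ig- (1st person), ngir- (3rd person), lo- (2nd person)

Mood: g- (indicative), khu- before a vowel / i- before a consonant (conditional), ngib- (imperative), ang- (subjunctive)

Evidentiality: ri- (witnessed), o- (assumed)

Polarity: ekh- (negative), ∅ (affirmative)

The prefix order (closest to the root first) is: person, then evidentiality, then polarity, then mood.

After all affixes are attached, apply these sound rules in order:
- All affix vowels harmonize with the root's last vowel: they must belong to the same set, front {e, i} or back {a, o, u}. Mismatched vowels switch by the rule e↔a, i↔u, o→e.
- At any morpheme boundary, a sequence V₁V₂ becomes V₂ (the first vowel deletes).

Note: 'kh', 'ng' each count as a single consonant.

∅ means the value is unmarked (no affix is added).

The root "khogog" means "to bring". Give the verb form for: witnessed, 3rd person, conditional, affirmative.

urungurkhogog

Attach person 3rd person ngir- → ngirkhogog.
Attach evidentiality witnessed ri- → ringirkhogog.
polarity = affirmative: zero marking, form stays ringirkhogog.
Attach mood conditional i- (before consonant 'r') → iringirkhogog.
Apply vowel harmony: iringirkhogog → urungurkhogog.
Vowel deletion: no change.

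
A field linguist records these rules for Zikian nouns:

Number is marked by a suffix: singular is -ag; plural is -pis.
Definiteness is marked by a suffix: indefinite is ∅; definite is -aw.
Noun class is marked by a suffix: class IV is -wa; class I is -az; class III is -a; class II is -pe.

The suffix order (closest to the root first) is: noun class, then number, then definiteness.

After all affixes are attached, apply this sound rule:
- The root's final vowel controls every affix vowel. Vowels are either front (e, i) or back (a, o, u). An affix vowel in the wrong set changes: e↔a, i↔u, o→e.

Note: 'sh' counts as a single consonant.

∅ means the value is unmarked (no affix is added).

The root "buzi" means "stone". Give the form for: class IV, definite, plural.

Attach noun class class IV -wa → buziwa.
Attach number plural -pis → buziwapis.
Attach definiteness definite -aw → buziwapisaw.
Apply vowel harmony: buziwapisaw → buziwepisew.

buziwepisew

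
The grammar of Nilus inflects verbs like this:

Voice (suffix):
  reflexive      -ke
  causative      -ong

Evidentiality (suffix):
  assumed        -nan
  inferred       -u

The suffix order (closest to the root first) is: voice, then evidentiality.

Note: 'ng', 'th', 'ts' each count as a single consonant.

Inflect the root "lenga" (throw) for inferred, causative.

lengaongu

Attach voice causative -ong → lengaong.
Attach evidentiality inferred -u → lengaongu.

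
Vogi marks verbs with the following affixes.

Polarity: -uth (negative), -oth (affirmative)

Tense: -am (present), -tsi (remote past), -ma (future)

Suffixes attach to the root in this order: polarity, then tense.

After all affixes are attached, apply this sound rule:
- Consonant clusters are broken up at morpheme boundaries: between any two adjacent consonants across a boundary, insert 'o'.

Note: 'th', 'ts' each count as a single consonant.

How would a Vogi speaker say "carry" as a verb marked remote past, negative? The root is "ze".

Attach polarity negative -uth → zeuth.
Attach tense remote past -tsi → zeuthtsi.
Apply epenthesis: zeuthtsi → zeuthotsi.

zeuthotsi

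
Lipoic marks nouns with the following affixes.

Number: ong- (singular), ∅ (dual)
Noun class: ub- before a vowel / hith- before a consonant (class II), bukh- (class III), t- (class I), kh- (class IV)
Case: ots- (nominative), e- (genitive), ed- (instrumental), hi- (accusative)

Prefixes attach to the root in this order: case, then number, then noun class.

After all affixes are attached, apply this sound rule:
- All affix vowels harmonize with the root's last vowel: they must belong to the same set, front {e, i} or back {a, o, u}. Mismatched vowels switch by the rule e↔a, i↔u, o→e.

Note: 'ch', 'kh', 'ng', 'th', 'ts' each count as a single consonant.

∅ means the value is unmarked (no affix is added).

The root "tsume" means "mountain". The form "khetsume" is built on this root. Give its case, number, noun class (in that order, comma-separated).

Segment: kh-e-tsume.
case: e- → genitive.
number: ∅ → dual.
noun class: kh- → class IV.

genitive, dual, class IV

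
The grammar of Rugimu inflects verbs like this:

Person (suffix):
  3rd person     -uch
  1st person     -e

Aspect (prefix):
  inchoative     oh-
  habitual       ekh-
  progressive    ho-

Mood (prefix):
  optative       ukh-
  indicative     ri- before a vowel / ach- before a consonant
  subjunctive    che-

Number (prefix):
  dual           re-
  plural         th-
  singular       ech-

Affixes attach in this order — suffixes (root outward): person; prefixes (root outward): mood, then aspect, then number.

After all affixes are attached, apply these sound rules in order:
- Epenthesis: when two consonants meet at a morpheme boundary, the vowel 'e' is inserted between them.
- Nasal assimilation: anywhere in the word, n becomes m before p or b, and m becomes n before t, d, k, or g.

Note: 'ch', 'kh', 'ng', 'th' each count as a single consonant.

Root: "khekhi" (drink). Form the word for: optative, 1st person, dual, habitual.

Attach mood optative ukh- → ukhkhekhi.
Attach aspect habitual ekh- → ekhukhkhekhi.
Attach person 1st person -e → ekhukhkhekhie.
Attach number dual re- → reekhukhkhekhie.
Apply epenthesis: reekhukhkhekhie → reekhukhekhekhie.
Nasal assimilation: no change.

reekhukhekhekhie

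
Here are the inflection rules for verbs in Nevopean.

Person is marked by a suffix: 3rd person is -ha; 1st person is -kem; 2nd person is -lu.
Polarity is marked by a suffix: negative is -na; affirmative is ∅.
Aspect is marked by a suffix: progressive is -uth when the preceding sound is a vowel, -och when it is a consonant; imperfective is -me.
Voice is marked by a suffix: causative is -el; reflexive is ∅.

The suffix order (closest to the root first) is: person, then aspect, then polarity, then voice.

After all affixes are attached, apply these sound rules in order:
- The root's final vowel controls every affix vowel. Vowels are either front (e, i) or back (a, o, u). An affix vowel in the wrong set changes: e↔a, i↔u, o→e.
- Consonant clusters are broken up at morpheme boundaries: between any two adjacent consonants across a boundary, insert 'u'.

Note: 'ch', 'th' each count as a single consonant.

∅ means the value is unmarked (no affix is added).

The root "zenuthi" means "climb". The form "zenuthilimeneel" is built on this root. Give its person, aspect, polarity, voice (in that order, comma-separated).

Segment: zenuthi-lu-me-na-el.
person: -lu → 2nd person.
aspect: -me → imperfective.
polarity: -na → negative.
voice: -el → causative.

2nd person, imperfective, negative, causative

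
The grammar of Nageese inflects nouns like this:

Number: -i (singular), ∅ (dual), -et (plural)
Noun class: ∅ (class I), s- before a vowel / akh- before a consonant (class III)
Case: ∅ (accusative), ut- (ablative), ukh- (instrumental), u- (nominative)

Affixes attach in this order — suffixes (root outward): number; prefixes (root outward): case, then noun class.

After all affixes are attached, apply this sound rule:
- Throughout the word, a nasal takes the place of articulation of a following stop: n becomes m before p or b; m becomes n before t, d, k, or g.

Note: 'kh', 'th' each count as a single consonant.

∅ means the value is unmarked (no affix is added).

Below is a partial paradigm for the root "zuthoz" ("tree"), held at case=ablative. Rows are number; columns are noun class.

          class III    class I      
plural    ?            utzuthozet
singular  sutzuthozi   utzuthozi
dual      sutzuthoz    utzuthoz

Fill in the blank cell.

Attach number plural -et → zuthozet.
Attach case ablative ut- → utzuthozet.
Attach noun class class III s- (before vowel 'u') → sutzuthozet.
Nasal assimilation: no change.

sutzuthozet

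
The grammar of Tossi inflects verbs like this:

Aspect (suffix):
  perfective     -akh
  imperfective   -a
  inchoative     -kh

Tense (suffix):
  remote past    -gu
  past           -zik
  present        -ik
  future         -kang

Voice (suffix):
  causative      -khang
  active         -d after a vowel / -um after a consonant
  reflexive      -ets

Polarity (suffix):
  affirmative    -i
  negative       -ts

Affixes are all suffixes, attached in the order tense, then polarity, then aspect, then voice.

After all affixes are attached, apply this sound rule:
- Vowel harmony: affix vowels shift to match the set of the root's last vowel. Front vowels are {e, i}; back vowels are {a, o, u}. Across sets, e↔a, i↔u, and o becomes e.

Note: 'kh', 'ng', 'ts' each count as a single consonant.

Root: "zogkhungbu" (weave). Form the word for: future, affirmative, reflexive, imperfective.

Attach tense future -kang → zogkhungbukang.
Attach polarity affirmative -i → zogkhungbukangi.
Attach aspect imperfective -a → zogkhungbukangia.
Attach voice reflexive -ets → zogkhungbukangiaets.
Apply vowel harmony: zogkhungbukangiaets → zogkhungbukanguaats.

zogkhungbukanguaats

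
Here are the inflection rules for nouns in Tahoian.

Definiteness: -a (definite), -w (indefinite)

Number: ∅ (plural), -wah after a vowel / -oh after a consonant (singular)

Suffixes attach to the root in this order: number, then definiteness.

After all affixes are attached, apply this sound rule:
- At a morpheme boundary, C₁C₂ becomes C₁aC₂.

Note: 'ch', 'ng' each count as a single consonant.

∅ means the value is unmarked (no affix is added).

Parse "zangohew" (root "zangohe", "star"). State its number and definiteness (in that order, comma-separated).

plural, indefinite

Segment: zangohe-w.
number: ∅ → plural.
definiteness: -w → indefinite.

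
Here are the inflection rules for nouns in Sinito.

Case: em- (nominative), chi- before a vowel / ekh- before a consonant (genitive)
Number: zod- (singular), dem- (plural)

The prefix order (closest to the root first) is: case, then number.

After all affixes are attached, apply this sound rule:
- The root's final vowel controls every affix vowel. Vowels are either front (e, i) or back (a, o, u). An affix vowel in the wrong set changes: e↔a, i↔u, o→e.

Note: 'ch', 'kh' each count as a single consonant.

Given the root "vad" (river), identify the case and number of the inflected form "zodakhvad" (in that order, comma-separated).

genitive, singular

Segment: zod-ekh-vad.
case: chi/ekh- → genitive.
number: zod- → singular.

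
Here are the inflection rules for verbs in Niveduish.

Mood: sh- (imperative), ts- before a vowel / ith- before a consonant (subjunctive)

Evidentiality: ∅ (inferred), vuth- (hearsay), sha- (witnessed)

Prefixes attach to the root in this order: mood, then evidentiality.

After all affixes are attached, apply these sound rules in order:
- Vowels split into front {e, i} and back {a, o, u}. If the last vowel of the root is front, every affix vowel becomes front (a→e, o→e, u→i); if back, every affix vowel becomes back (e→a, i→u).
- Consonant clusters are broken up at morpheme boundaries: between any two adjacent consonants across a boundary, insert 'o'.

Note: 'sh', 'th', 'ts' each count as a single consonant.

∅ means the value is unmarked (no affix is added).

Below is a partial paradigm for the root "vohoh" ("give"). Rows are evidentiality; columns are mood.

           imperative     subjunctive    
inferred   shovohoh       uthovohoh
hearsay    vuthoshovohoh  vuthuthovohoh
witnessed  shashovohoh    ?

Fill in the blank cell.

Attach mood subjunctive ith- (before consonant 'v') → ithvohoh.
Attach evidentiality witnessed sha- → shaithvohoh.
Apply vowel harmony: shaithvohoh → shauthvohoh.
Apply epenthesis: shauthvohoh → shauthovohoh.

shauthovohoh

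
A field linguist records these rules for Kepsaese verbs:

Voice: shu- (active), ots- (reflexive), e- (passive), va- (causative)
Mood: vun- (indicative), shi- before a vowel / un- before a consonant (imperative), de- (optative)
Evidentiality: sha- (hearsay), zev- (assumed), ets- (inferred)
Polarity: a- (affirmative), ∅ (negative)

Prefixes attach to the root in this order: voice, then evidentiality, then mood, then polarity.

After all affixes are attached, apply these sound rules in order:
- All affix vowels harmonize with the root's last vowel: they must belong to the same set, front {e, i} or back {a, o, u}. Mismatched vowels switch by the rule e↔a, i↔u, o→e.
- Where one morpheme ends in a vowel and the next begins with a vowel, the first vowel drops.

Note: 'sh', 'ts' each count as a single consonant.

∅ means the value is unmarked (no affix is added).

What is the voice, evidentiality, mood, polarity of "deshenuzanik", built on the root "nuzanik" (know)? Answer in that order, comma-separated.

passive, hearsay, optative, negative

Segment: de-sha-e-nuzanik.
voice: e- → passive.
evidentiality: sha- → hearsay.
mood: de- → optative.
polarity: ∅ → negative.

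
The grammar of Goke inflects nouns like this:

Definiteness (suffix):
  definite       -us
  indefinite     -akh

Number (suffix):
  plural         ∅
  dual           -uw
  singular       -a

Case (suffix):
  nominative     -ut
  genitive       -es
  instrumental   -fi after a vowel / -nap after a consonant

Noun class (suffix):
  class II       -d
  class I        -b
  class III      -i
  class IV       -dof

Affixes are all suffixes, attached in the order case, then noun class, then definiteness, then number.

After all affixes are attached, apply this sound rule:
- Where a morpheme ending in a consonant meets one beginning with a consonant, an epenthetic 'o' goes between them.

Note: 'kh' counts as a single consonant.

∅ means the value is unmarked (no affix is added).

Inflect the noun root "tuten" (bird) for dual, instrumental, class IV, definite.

Attach case instrumental -nap (after consonant 'n') → tutennap.
Attach noun class class IV -dof → tutennapdof.
Attach definiteness definite -us → tutennapdofus.
Attach number dual -uw → tutennapdofusuw.
Apply epenthesis: tutennapdofusuw → tutenonapodofusuw.

tutenonapodofusuw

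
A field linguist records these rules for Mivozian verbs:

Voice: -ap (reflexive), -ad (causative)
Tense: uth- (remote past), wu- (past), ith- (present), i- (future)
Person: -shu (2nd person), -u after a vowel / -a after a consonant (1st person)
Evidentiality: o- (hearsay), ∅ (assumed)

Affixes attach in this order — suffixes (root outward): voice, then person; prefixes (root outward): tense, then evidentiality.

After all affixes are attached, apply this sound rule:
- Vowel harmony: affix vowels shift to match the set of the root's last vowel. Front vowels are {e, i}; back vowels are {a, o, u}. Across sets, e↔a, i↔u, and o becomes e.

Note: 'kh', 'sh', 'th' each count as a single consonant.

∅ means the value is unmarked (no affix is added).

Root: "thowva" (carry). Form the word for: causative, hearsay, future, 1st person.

outhowvaada

Attach voice causative -ad → thowvaad.
Attach tense future i- → ithowvaad.
Attach person 1st person -a (after consonant 'd') → ithowvaada.
Attach evidentiality hearsay o- → oithowvaada.
Apply vowel harmony: oithowvaada → outhowvaada.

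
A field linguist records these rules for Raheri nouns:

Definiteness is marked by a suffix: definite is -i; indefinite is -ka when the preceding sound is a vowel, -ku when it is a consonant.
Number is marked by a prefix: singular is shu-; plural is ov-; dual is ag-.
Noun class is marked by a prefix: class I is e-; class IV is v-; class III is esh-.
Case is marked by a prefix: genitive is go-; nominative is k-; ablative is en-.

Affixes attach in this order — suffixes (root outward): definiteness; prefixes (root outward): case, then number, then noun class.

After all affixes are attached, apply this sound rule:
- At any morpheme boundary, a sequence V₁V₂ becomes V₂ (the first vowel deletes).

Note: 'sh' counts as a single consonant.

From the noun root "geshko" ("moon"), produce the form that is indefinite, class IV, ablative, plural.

vovengeshkoka

Attach case ablative en- → engeshko.
Attach number plural ov- → ovengeshko.
Attach noun class class IV v- → vovengeshko.
Attach definiteness indefinite -ka (after vowel 'o') → vovengeshkoka.
Vowel deletion: no change.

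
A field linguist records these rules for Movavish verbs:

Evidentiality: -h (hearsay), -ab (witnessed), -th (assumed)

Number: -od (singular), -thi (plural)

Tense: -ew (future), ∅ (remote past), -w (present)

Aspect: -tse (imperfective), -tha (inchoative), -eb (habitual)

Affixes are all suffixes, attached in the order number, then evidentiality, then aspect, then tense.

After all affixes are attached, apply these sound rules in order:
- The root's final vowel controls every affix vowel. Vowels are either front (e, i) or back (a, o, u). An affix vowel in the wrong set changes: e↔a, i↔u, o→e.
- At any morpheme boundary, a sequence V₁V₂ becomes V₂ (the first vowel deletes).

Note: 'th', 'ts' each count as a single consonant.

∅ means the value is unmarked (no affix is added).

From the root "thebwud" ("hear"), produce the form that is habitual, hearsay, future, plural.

thebwudthuhabaw

Attach number plural -thi → thebwudthi.
Attach evidentiality hearsay -h → thebwudthih.
Attach aspect habitual -eb → thebwudthiheb.
Attach tense future -ew → thebwudthihebew.
Apply vowel harmony: thebwudthihebew → thebwudthuhabaw.
Vowel deletion: no change.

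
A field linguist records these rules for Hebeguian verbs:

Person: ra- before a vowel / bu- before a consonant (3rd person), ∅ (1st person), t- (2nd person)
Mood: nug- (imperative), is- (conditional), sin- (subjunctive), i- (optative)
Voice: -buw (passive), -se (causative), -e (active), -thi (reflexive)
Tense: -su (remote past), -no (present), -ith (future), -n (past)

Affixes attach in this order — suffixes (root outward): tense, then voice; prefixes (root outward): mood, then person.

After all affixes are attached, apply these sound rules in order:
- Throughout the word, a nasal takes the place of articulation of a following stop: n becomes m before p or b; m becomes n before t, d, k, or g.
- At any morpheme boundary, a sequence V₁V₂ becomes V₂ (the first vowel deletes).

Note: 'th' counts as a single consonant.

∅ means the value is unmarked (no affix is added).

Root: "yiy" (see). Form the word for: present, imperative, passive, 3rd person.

Attach mood imperative nug- → nugyiy.
Attach tense present -no → nugyiyno.
Attach voice passive -buw → nugyiynobuw.
Attach person 3rd person bu- (before consonant 'n') → bunugyiynobuw.
Nasal assimilation: no change.
Vowel deletion: no change.

bunugyiynobuw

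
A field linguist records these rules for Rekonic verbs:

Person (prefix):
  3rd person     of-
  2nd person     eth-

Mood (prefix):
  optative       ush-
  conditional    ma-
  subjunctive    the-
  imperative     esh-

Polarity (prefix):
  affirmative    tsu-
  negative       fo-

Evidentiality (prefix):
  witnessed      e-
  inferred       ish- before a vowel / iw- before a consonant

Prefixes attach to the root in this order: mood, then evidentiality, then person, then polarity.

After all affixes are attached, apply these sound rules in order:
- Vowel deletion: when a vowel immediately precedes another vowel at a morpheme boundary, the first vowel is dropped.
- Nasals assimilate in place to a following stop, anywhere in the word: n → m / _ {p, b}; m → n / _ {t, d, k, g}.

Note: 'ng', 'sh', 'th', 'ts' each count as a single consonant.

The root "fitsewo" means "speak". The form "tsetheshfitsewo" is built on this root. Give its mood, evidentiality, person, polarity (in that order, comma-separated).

imperative, witnessed, 2nd person, affirmative

Segment: tsu-eth-e-esh-fitsewo.
mood: esh- → imperative.
evidentiality: e- → witnessed.
person: eth- → 2nd person.
polarity: tsu- → affirmative.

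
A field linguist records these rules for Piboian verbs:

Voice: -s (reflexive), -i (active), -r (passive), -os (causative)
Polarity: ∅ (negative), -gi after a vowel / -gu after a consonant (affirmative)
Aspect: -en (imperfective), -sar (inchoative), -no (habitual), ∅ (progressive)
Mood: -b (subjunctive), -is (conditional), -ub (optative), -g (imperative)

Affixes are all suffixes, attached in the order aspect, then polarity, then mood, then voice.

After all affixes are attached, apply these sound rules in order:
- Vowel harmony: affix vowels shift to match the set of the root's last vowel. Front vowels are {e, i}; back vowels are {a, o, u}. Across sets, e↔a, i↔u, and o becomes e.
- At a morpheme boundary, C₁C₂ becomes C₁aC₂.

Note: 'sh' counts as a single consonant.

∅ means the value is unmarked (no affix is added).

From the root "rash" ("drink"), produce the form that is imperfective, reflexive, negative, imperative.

rashanagas

Attach aspect imperfective -en → rashen.
polarity = negative: zero marking, form stays rashen.
Attach mood imperative -g → rasheng.
Attach voice reflexive -s → rashengs.
Apply vowel harmony: rashengs → rashangs.
Apply epenthesis: rashangs → rashanagas.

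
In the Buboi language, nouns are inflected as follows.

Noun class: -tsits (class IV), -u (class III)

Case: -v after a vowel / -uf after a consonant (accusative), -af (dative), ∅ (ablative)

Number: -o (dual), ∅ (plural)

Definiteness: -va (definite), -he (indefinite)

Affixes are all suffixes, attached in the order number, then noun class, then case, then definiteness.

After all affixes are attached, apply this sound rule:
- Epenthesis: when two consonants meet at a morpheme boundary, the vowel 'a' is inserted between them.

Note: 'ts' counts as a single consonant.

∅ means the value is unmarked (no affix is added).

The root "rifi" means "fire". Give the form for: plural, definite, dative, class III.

number = plural: zero marking, form stays rifi.
Attach noun class class III -u → rifiu.
Attach case dative -af → rifiuaf.
Attach definiteness definite -va → rifiuafva.
Apply epenthesis: rifiuafva → rifiuafava.

rifiuafava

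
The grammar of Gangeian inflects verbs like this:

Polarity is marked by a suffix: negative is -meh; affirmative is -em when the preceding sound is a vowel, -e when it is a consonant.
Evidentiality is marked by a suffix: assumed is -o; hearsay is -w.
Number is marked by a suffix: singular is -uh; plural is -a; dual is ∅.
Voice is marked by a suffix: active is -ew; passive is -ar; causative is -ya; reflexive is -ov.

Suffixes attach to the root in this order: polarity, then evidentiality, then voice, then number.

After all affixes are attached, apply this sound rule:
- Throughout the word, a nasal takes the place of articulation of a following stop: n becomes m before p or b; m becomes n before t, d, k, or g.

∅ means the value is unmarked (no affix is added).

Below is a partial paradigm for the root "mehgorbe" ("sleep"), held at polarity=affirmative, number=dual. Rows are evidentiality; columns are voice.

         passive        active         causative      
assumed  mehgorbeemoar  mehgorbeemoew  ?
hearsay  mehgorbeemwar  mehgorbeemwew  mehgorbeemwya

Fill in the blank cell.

mehgorbeemoya

Attach polarity affirmative -em (after vowel 'e') → mehgorbeem.
Attach evidentiality assumed -o → mehgorbeemo.
Attach voice causative -ya → mehgorbeemoya.
number = dual: zero marking, form stays mehgorbeemoya.
Nasal assimilation: no change.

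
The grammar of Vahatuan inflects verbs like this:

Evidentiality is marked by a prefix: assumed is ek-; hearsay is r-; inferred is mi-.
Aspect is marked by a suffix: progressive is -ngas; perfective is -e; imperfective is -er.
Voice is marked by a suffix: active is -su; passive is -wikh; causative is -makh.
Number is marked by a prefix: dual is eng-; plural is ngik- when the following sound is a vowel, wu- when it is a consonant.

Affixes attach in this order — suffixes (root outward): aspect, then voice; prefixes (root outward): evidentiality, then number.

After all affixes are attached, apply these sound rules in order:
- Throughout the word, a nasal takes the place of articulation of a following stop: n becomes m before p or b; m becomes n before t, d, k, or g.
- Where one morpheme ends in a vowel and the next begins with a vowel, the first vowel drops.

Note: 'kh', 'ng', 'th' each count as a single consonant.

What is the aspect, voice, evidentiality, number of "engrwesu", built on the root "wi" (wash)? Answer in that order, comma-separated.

perfective, active, hearsay, dual

Segment: eng-r-wi-e-su.
aspect: -e → perfective.
voice: -su → active.
evidentiality: r- → hearsay.
number: eng- → dual.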